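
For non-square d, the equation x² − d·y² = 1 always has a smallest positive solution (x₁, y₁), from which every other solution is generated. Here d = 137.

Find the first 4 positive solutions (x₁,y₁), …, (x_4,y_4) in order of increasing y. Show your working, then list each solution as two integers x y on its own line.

6083073 519712
74007554246657 6322892069952
900386710067742990849 76925228065277725280
10954236171143757109591351297 935883555725460013412300928

√137 = [11; 1,2,2,1,1,2,2,1,22, …], period ℓ=9 (odd) → k=17
i=0: a=11 ⇒ p=11, q=1
…
i=4: a=1 ⇒ p=117, q=10
…
i=11: a=2 ⇒ p=122279, q=10447
…
i=16: a=2 ⇒ p=4286741, q=366241
i=17: a=1 ⇒ p=6083073, q=519712
→ (6083073, 519712).  Check: 6083073²=37003777123329, 137·519712²=37003777123328, difference 1.
(6083073+519712√137)^2 = 74007554246657 + 6322892069952√137
(6083073+519712√137)^3 = 900386710067742990849 + 76925228065277725280√137
(6083073+519712√137)^4 = 10954236171143757109591351297 + 935883555725460013412300928√137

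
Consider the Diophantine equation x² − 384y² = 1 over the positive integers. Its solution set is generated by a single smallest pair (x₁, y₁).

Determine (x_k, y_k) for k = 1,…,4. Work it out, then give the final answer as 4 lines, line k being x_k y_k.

√384 → a₀=19, period (1,1,2,9,2,1,1,38); ℓ=8 even so k=7
k=0  a_k=19  p_k/q_k = 19/1
…
k=3  a_k=2  p_k/q_k = 98/5
…
k=5  a_k=2  p_k/q_k = 1940/99
k=6  a_k=1  p_k/q_k = 2861/146
k=7  a_k=1  p_k/q_k = 4801/245
→ (4801, 245).  Check: 4801²=23049601, 384·245²=23049600, difference 1.
n=2: (4801,245)∘(4801,245) = (4801·4801+384·245·245, 4801·245+245·4801) = (46099201,2352490)
n=3: (46099201,2352490)∘(4801,245) = (4801·46099201+384·245·2352490, 4801·2352490+245·46099201) = (442644523201,22588608735)
n=4: (442644523201,22588608735)∘(4801,245) = (4801·442644523201+384·245·22588608735, 4801·22588608735+245·442644523201) = (4250272665676801,216895818720980)

4801 245
46099201 2352490
442644523201 22588608735
4250272665676801 216895818720980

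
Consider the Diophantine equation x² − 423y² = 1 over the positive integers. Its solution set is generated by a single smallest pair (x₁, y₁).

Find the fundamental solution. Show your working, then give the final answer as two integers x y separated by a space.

4607 224

[20; 1,1,3,4,3,1,1,40] for √423; ℓ=8 ⇒ convergent index 7
step 0: (20, 1)  from 20·(1,0) + (0,1)
…
step 2: (41, 2)  from 1·(21,1) + (20,1)
step 3: (144, 7)  from 3·(41,2) + (21,1)
…
step 5: (1995, 97)  from 3·(617,30) + (144,7)
step 6: (2612, 127)  from 1·(1995,97) + (617,30)
step 7: (4607, 224)  from 1·(2612,127) + (1995,97)
→ (4607, 224).  Check: 4607²=21224449, 423·224²=21224448, difference 1.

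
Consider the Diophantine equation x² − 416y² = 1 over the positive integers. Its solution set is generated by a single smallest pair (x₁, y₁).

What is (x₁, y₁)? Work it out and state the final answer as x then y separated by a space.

5201 255

d=416: √d = [20; 2,1,1,9,1,1,2,40] (ℓ=8, even), read p_7/q_7
step 0: (20, 1)  from 20·(1,0) + (0,1)
…
step 2: (61, 3)  from 1·(41,2) + (20,1)
…
step 4: (979, 48)  from 9·(102,5) + (61,3)
step 5: (1081, 53)  from 1·(979,48) + (102,5)
step 6: (2060, 101)  from 1·(1081,53) + (979,48)
step 7: (5201, 255)  from 2·(2060,101) + (1081,53)
(x₁, y₁) = (5201, 255);  5201² − 416·255² = 1 ✓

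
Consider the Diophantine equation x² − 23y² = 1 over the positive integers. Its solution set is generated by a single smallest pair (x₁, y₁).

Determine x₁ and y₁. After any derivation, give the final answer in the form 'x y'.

24 5

[4; 1,3,1,8] for √23; ℓ=4 ⇒ convergent index 3
a_0=4:  p_0=4·1+0=4,  q_0=4·0+1=1
…
a_2=3:  p_2=3·5+4=19,  q_2=3·1+1=4
a_3=1:  p_3=1·19+5=24,  q_3=1·4+1=5
→ (24, 5).  Check: 24²=576, 23·5²=575, difference 1.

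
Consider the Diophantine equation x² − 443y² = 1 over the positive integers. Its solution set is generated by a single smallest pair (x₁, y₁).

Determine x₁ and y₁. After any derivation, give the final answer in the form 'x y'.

[21; 21,42] for √443; ℓ=2 ⇒ convergent index 1
k=0  a_k=21  p_k/q_k = 21/1
k=1  a_k=21  p_k/q_k = 442/21
fundamental: x₁=442, y₁=21  (since 195364 − 443·441 = 1)

442 21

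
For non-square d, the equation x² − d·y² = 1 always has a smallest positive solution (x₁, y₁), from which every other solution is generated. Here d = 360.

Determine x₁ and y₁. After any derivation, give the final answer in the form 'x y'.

19 1

[18; 1,36] for √360; ℓ=2 ⇒ convergent index 1
i=0: a=18 ⇒ p=18, q=1
i=1: a=1 ⇒ p=19, q=1
(x₁, y₁) = (19, 1);  19² − 360·1² = 1 ✓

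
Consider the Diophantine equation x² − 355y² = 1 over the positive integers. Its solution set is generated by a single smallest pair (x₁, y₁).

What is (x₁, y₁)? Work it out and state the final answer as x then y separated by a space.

954809 50676

[18; 1,5,3,3,1,6,1,3,3,5,1,36] for √355; ℓ=12 ⇒ convergent index 11
a_0=18:  p_0=18·1+0=18,  q_0=18·0+1=1
…
a_6=6:  p_6=6·1545+1187=10457,  q_6=6·82+63=555
…
a_10=5:  p_10=5·151391+46463=803418,  q_10=5·8035+2466=42641
a_11=1:  p_11=1·803418+151391=954809,  q_11=1·42641+8035=50676
(x₁, y₁) = (954809, 50676);  954809² − 355·50676² = 1 ✓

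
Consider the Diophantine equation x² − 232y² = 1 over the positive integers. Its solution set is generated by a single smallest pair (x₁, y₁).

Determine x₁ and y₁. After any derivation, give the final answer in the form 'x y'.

√232 = [15; 4,3,7,3,4,30, …], period ℓ=6 (even) → k=5
k=0  a_k=15  p_k/q_k = 15/1
…
k=4  a_k=3  p_k/q_k = 4539/298
k=5  a_k=4  p_k/q_k = 19603/1287
(x₁, y₁) = (19603, 1287);  19603² − 232·1287² = 1 ✓

19603 1287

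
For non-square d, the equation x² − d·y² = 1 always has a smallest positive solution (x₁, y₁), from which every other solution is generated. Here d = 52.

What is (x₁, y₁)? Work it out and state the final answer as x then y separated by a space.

[7; 4,1,2,1,4,14] for √52; ℓ=6 ⇒ convergent index 5
a_0=7:  p_0=7·1+0=7,  q_0=7·0+1=1
a_1=4:  p_1=4·7+1=29,  q_1=4·1+0=4
…
a_4=1:  p_4=1·101+36=137,  q_4=1·14+5=19
a_5=4:  p_5=4·137+101=649,  q_5=4·19+14=90
fundamental: x₁=649, y₁=90  (since 421201 − 52·8100 = 1)

649 90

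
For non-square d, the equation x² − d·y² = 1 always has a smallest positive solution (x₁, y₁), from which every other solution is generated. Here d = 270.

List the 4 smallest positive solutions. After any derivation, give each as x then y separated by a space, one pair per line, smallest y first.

5291 322
55989361 3407404
592479412811 36057148806
6269617090376641 381556745257688

[16; 2,3,6,3,2,32] for √270; ℓ=6 ⇒ convergent index 5
i=0: a=16 ⇒ p=16, q=1
i=1: a=2 ⇒ p=33, q=2
i=2: a=3 ⇒ p=115, q=7
i=3: a=6 ⇒ p=723, q=44
i=4: a=3 ⇒ p=2284, q=139
i=5: a=2 ⇒ p=5291, q=322
(x₁, y₁) = (5291, 322);  5291² − 270·322² = 1 ✓
k=2:  x_2 = 5291·5291+270·322·322 = 55989361,  y_2 = 5291·322+322·5291 = 3407404
k=3:  x_3 = 5291·55989361+270·322·3407404 = 592479412811,  y_3 = 5291·3407404+322·55989361 = 36057148806
k=4:  x_4 = 5291·592479412811+270·322·36057148806 = 6269617090376641,  y_4 = 5291·36057148806+322·592479412811 = 381556745257688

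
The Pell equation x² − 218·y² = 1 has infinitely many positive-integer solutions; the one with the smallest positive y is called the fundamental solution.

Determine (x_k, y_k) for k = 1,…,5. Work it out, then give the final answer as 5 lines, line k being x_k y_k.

[14; 1,3,3,1,28] for √218; ℓ=5 ⇒ convergent index 9
i=0: a=14 ⇒ p=14, q=1
…
i=3: a=3 ⇒ p=192, q=13
i=4: a=1 ⇒ p=251, q=17
i=5: a=28 ⇒ p=7220, q=489
i=6: a=1 ⇒ p=7471, q=506
i=7: a=3 ⇒ p=29633, q=2007
i=8: a=3 ⇒ p=96370, q=6527
i=9: a=1 ⇒ p=126003, q=8534
→ (126003, 8534).  Check: 126003²=15876756009, 218·8534²=15876756008, difference 1.
n=2: (126003,8534)∘(126003,8534) = (126003·126003+218·8534·8534, 126003·8534+8534·126003) = (31753512017,2150619204)
n=3: (31753512017,2150619204)∘(126003,8534) = (126003·31753512017+218·8534·2150619204, 126003·2150619204+8534·31753512017) = (8002075549230099,541968943114690)
n=4: (8002075549230099,541968943114690)∘(126003,8534) = (126003·8002075549230099+218·8534·541968943114690, 126003·541968943114690+8534·8002075549230099) = (2016571050827526816577,136579425476409948936)
n=5: (2016571050827526816577,136579425476409948936)∘(126003,8534) = (126003·2016571050827526816577+218·8534·136579425476409948936, 126003·136579425476409948936+8534·2016571050827526816577) = (508188004226839647389073363,34418834696066196648450926)

126003 8534
31753512017 2150619204
8002075549230099 541968943114690
2016571050827526816577 136579425476409948936
508188004226839647389073363 34418834696066196648450926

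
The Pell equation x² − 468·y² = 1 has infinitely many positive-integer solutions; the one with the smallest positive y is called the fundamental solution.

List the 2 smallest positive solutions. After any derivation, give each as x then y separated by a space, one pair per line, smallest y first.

649 30
842401 38940

√468 → a₀=21, period (1,1,1,2,1,1,1,42); ℓ=8 even so k=7
k=0  a_k=21  p_k/q_k = 21/1
k=1  a_k=1  p_k/q_k = 22/1
k=2  a_k=1  p_k/q_k = 43/2
k=3  a_k=1  p_k/q_k = 65/3
k=4  a_k=2  p_k/q_k = 173/8
…
k=6  a_k=1  p_k/q_k = 411/19
k=7  a_k=1  p_k/q_k = 649/30
→ (649, 30).  Check: 649²=421201, 468·30²=421200, difference 1.
(649+30√468)^2 = 842401 + 38940√468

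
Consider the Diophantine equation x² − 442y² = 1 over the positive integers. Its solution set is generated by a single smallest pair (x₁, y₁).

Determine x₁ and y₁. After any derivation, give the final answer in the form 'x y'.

√442 = [21; 42, …], period ℓ=1 (odd) → k=1
k=0  a_k=21  p_k/q_k = 21/1
k=1  a_k=42  p_k/q_k = 883/42
(x₁, y₁) = (883, 42);  883² − 442·42² = 1 ✓

883 42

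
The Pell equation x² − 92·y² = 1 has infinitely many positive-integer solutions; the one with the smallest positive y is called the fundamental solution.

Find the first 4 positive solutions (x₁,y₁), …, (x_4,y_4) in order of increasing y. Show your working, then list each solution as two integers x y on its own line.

1151 120
2649601 276240
6099380351 635904360
14040770918401 1463851560480

√92 = [9; 1,1,2,4,2,1,1,18, …], period ℓ=8 (even) → k=7
step 0: (9, 1)  from 9·(1,0) + (0,1)
step 1: (10, 1)  from 1·(9,1) + (1,0)
step 2: (19, 2)  from 1·(10,1) + (9,1)
…
step 5: (470, 49)  from 2·(211,22) + (48,5)
step 6: (681, 71)  from 1·(470,49) + (211,22)
step 7: (1151, 120)  from 1·(681,71) + (470,49)
(x₁, y₁) = (1151, 120);  1151² − 92·120² = 1 ✓
(1151+120√92)^2 = 2649601 + 276240√92
(1151+120√92)^3 = 6099380351 + 635904360√92
(1151+120√92)^4 = 14040770918401 + 1463851560480√92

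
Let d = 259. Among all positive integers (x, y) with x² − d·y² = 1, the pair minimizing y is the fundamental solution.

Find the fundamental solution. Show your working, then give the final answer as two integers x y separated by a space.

[16; 10,1,2,3,4,3,2,1,10,32] for √259; ℓ=10 ⇒ convergent index 9
i=0: a=16 ⇒ p=16, q=1
…
i=2: a=1 ⇒ p=177, q=11
i=3: a=2 ⇒ p=515, q=32
…
i=6: a=3 ⇒ p=23931, q=1487
…
i=8: a=1 ⇒ p=79196, q=4921
i=9: a=10 ⇒ p=847225, q=52644
fundamental: x₁=847225, y₁=52644  (since 717790200625 − 259·2771390736 = 1)

847225 52644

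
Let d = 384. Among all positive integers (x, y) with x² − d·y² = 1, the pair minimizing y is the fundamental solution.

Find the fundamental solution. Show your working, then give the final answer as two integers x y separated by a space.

d=384: √d = [19; 1,1,2,9,2,1,1,38] (ℓ=8, even), read p_7/q_7
step 0: (19, 1)  from 19·(1,0) + (0,1)
step 1: (20, 1)  from 1·(19,1) + (1,0)
step 2: (39, 2)  from 1·(20,1) + (19,1)
step 3: (98, 5)  from 2·(39,2) + (20,1)
step 4: (921, 47)  from 9·(98,5) + (39,2)
…
step 6: (2861, 146)  from 1·(1940,99) + (921,47)
step 7: (4801, 245)  from 1·(2861,146) + (1940,99)
fundamental: x₁=4801, y₁=245  (since 23049601 − 384·60025 = 1)

4801 245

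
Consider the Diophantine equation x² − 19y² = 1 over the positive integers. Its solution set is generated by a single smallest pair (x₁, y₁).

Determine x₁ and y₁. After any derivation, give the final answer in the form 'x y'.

√19 = [4; 2,1,3,1,2,8, …], period ℓ=6 (even) → k=5
step 0: (4, 1)  from 4·(1,0) + (0,1)
step 1: (9, 2)  from 2·(4,1) + (1,0)
…
step 3: (48, 11)  from 3·(13,3) + (9,2)
step 4: (61, 14)  from 1·(48,11) + (13,3)
step 5: (170, 39)  from 2·(61,14) + (48,11)
(x₁, y₁) = (170, 39);  170² − 19·39² = 1 ✓

170 39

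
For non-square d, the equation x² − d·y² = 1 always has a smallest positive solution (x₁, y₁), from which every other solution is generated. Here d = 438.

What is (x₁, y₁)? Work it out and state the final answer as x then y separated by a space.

d=438: √d = [20; 1,12,1,40] (ℓ=4, even), read p_3/q_3
a_0=20:  p_0=20·1+0=20,  q_0=20·0+1=1
…
a_2=12:  p_2=12·21+20=272,  q_2=12·1+1=13
a_3=1:  p_3=1·272+21=293,  q_3=1·13+1=14
(x₁, y₁) = (293, 14);  293² − 438·14² = 1 ✓

293 14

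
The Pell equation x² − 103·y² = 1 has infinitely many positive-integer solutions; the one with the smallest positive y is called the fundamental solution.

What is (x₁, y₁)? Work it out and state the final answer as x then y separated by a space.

√103 = [10; 6,1,2,1,1,9,1,1,2,1,6,20, …], period ℓ=12 (even) → k=11
k=0  a_k=10  p_k/q_k = 10/1
k=1  a_k=6  p_k/q_k = 61/6
…
k=4  a_k=1  p_k/q_k = 274/27
k=5  a_k=1  p_k/q_k = 477/47
k=6  a_k=9  p_k/q_k = 4567/450
k=7  a_k=1  p_k/q_k = 5044/497
k=8  a_k=1  p_k/q_k = 9611/947
k=9  a_k=2  p_k/q_k = 24266/2391
k=10  a_k=1  p_k/q_k = 33877/3338
k=11  a_k=6  p_k/q_k = 227528/22419
fundamental: x₁=227528, y₁=22419  (since 51768990784 − 103·502611561 = 1)

227528 22419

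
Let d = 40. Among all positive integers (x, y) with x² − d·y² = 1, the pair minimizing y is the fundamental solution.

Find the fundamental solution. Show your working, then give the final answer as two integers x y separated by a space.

√40 → a₀=6, period (3,12); ℓ=2 even so k=1
k=0  a_k=6  p_k/q_k = 6/1
k=1  a_k=3  p_k/q_k = 19/3
(x₁, y₁) = (19, 3);  19² − 40·3² = 1 ✓

19 3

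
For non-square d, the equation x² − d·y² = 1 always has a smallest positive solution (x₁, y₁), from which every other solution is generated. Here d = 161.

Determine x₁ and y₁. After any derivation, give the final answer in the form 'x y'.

11775 928

[12; 1,2,4,1,2,1,4,2,1,24] for √161; ℓ=10 ⇒ convergent index 9
k=0  a_k=12  p_k/q_k = 12/1
…
k=2  a_k=2  p_k/q_k = 38/3
…
k=5  a_k=2  p_k/q_k = 571/45
k=6  a_k=1  p_k/q_k = 774/61
…
k=8  a_k=2  p_k/q_k = 8108/639
k=9  a_k=1  p_k/q_k = 11775/928
→ (11775, 928).  Check: 11775²=138650625, 161·928²=138650624, difference 1.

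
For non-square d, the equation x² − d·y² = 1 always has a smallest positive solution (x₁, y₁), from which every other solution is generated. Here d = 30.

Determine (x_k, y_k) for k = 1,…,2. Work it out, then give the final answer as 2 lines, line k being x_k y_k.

11 2
241 44

√30 = [5; 2,10, …], period ℓ=2 (even) → k=1
a_0=5:  p_0=5·1+0=5,  q_0=5·0+1=1
a_1=2:  p_1=2·5+1=11,  q_1=2·1+0=2
→ (11, 2).  Check: 11²=121, 30·2²=120, difference 1.
k=2:  x_2 = 11·11+30·2·2 = 241,  y_2 = 11·2+2·11 = 44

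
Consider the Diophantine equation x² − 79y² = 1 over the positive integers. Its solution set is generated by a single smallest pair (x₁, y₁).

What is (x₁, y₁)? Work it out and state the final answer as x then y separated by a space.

√79 = [8; 1,7,1,16, …], period ℓ=4 (even) → k=3
step 0: (8, 1)  from 8·(1,0) + (0,1)
step 1: (9, 1)  from 1·(8,1) + (1,0)
step 2: (71, 8)  from 7·(9,1) + (8,1)
step 3: (80, 9)  from 1·(71,8) + (9,1)
→ (80, 9).  Check: 80²=6400, 79·9²=6399, difference 1.

80 9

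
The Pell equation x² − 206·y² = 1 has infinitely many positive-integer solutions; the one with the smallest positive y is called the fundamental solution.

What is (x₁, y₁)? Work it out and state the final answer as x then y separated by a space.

59535 4148

√206 → a₀=14, period (2,1,5,14,5,1,2,28); ℓ=8 even so k=7
step 0: (14, 1)  from 14·(1,0) + (0,1)
step 1: (29, 2)  from 2·(14,1) + (1,0)
step 2: (43, 3)  from 1·(29,2) + (14,1)
step 3: (244, 17)  from 5·(43,3) + (29,2)
step 4: (3459, 241)  from 14·(244,17) + (43,3)
…
step 6: (20998, 1463)  from 1·(17539,1222) + (3459,241)
step 7: (59535, 4148)  from 2·(20998,1463) + (17539,1222)
(x₁, y₁) = (59535, 4148);  59535² − 206·4148² = 1 ✓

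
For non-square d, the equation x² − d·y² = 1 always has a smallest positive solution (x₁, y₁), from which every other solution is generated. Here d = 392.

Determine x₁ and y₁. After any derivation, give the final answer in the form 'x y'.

d=392: √d = [19; 1,3,1,38] (ℓ=4, even), read p_3/q_3
k=0  a_k=19  p_k/q_k = 19/1
k=1  a_k=1  p_k/q_k = 20/1
k=2  a_k=3  p_k/q_k = 79/4
k=3  a_k=1  p_k/q_k = 99/5
fundamental: x₁=99, y₁=5  (since 9801 − 392·25 = 1)

99 5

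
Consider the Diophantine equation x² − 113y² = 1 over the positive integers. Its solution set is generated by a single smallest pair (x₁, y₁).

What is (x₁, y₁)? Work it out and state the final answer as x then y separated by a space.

√113 = [10; 1,1,1,2,2,1,1,1,20, …], period ℓ=9 (odd) → k=17
a_0=10:  p_0=10·1+0=10,  q_0=10·0+1=1
…
a_3=1:  p_3=1·21+11=32,  q_3=1·2+1=3
…
a_5=2:  p_5=2·85+32=202,  q_5=2·8+3=19
…
a_7=1:  p_7=1·287+202=489,  q_7=1·27+19=46
a_8=1:  p_8=1·489+287=776,  q_8=1·46+27=73
a_9=20:  p_9=20·776+489=16009,  q_9=20·73+46=1506
a_10=1:  p_10=1·16009+776=16785,  q_10=1·1506+73=1579
…
a_15=1:  p_15=1·313483+131952=445435,  q_15=1·29490+12413=41903
a_16=1:  p_16=1·445435+313483=758918,  q_16=1·41903+29490=71393
a_17=1:  p_17=1·758918+445435=1204353,  q_17=1·71393+41903=113296
(x₁, y₁) = (1204353, 113296);  1204353² − 113·113296² = 1 ✓

1204353 113296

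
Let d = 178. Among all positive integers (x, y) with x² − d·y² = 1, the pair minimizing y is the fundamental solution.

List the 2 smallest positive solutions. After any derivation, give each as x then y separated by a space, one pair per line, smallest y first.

1601 120
5126401 384240

[13; 2,1,12,1,2,26] for √178; ℓ=6 ⇒ convergent index 5
step 0: (13, 1)  from 13·(1,0) + (0,1)
…
step 3: (507, 38)  from 12·(40,3) + (27,2)
step 4: (547, 41)  from 1·(507,38) + (40,3)
step 5: (1601, 120)  from 2·(547,41) + (507,38)
(x₁, y₁) = (1601, 120);  1601² − 178·120² = 1 ✓
(1601+120√178)^2 = 5126401 + 384240√178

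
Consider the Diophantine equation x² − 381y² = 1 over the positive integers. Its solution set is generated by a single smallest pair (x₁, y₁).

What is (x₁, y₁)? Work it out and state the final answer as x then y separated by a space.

d=381: √d = [19; 1,1,12,1,1,38] (ℓ=6, even), read p_5/q_5
a_0=19:  p_0=19·1+0=19,  q_0=19·0+1=1
a_1=1:  p_1=1·19+1=20,  q_1=1·1+0=1
a_2=1:  p_2=1·20+19=39,  q_2=1·1+1=2
a_3=12:  p_3=12·39+20=488,  q_3=12·2+1=25
a_4=1:  p_4=1·488+39=527,  q_4=1·25+2=27
a_5=1:  p_5=1·527+488=1015,  q_5=1·27+25=52
(x₁, y₁) = (1015, 52);  1015² − 381·52² = 1 ✓

1015 52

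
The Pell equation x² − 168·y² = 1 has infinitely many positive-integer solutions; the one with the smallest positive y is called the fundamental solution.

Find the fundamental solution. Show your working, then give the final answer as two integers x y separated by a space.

13 1

√168 = [12; 1,24, …], period ℓ=2 (even) → k=1
a_0=12:  p_0=12·1+0=12,  q_0=12·0+1=1
a_1=1:  p_1=1·12+1=13,  q_1=1·1+0=1
fundamental: x₁=13, y₁=1  (since 169 − 168·1 = 1)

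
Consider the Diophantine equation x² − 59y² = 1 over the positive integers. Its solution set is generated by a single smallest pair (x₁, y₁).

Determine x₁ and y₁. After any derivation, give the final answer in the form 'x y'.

d=59: √d = [7; 1,2,7,2,1,14] (ℓ=6, even), read p_5/q_5
step 0: (7, 1)  from 7·(1,0) + (0,1)
step 1: (8, 1)  from 1·(7,1) + (1,0)
step 2: (23, 3)  from 2·(8,1) + (7,1)
step 3: (169, 22)  from 7·(23,3) + (8,1)
step 4: (361, 47)  from 2·(169,22) + (23,3)
step 5: (530, 69)  from 1·(361,47) + (169,22)
→ (530, 69).  Check: 530²=280900, 59·69²=280899, difference 1.

530 69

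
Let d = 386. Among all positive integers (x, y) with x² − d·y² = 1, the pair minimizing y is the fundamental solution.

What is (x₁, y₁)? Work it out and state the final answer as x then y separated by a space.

111555 5678

[19; 1,1,1,4,1,18,1,4,1,1,1,38] for √386; ℓ=12 ⇒ convergent index 11
a_0=19:  p_0=19·1+0=19,  q_0=19·0+1=1
…
a_5=1:  p_5=1·275+59=334,  q_5=1·14+3=17
…
a_7=1:  p_7=1·6287+334=6621,  q_7=1·320+17=337
…
a_10=1:  p_10=1·39392+32771=72163,  q_10=1·2005+1668=3673
a_11=1:  p_11=1·72163+39392=111555,  q_11=1·3673+2005=5678
(x₁, y₁) = (111555, 5678);  111555² − 386·5678² = 1 ✓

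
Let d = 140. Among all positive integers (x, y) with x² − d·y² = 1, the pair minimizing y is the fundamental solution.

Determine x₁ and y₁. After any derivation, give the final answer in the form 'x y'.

√140 = [11; 1,4,1,22, …], period ℓ=4 (even) → k=3
a_0=11:  p_0=11·1+0=11,  q_0=11·0+1=1
a_1=1:  p_1=1·11+1=12,  q_1=1·1+0=1
a_2=4:  p_2=4·12+11=59,  q_2=4·1+1=5
a_3=1:  p_3=1·59+12=71,  q_3=1·5+1=6
fundamental: x₁=71, y₁=6  (since 5041 − 140·36 = 1)

71 6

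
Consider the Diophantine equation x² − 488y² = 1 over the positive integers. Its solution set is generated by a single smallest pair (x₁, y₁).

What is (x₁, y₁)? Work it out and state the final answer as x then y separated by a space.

243 11

√488 = [22; 11,44, …], period ℓ=2 (even) → k=1
i=0: a=22 ⇒ p=22, q=1
i=1: a=11 ⇒ p=243, q=11
fundamental: x₁=243, y₁=11  (since 59049 − 488·121 = 1)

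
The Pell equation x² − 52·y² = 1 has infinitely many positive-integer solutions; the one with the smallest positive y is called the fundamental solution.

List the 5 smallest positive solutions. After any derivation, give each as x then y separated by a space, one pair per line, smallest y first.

√52 → a₀=7, period (4,1,2,1,4,14); ℓ=6 even so k=5
a_0=7:  p_0=7·1+0=7,  q_0=7·0+1=1
a_1=4:  p_1=4·7+1=29,  q_1=4·1+0=4
…
a_4=1:  p_4=1·101+36=137,  q_4=1·14+5=19
a_5=4:  p_5=4·137+101=649,  q_5=4·19+14=90
(x₁, y₁) = (649, 90);  649² − 52·90² = 1 ✓
(649+90√52)^2 = 842401 + 116820√52
(649+90√52)^3 = 1093435849 + 151632270√52
(649+90√52)^4 = 1419278889601 + 196818569640√52
(649+90√52)^5 = 1842222905266249 + 255470351760450√52

649 90
842401 116820
1093435849 151632270
1419278889601 196818569640
1842222905266249 255470351760450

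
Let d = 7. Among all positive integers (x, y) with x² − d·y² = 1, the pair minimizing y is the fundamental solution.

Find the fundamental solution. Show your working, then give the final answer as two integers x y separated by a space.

√7 → a₀=2, period (1,1,1,4); ℓ=4 even so k=3
k=0  a_k=2  p_k/q_k = 2/1
…
k=2  a_k=1  p_k/q_k = 5/2
k=3  a_k=1  p_k/q_k = 8/3
(x₁, y₁) = (8, 3);  8² − 7·3² = 1 ✓

8 3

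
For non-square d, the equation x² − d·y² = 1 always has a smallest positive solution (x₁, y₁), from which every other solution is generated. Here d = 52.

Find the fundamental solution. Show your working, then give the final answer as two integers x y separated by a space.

649 90

[7; 4,1,2,1,4,14] for √52; ℓ=6 ⇒ convergent index 5
k=0  a_k=7  p_k/q_k = 7/1
…
k=3  a_k=2  p_k/q_k = 101/14
k=4  a_k=1  p_k/q_k = 137/19
k=5  a_k=4  p_k/q_k = 649/90
→ (649, 90).  Check: 649²=421201, 52·90²=421200, difference 1.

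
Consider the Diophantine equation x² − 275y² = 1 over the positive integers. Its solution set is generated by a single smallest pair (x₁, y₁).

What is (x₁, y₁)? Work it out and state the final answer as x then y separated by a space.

√275 = [16; 1,1,2,1,1,32, …], period ℓ=6 (even) → k=5
a_0=16:  p_0=16·1+0=16,  q_0=16·0+1=1
…
a_2=1:  p_2=1·17+16=33,  q_2=1·1+1=2
a_3=2:  p_3=2·33+17=83,  q_3=2·2+1=5
a_4=1:  p_4=1·83+33=116,  q_4=1·5+2=7
a_5=1:  p_5=1·116+83=199,  q_5=1·7+5=12
(x₁, y₁) = (199, 12);  199² − 275·12² = 1 ✓

199 12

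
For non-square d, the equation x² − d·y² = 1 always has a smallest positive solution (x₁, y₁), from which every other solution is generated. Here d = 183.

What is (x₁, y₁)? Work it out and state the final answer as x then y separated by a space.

487 36

√183 → a₀=13, period (1,1,8,1,1,26); ℓ=6 even so k=5
a_0=13:  p_0=13·1+0=13,  q_0=13·0+1=1
a_1=1:  p_1=1·13+1=14,  q_1=1·1+0=1
…
a_3=8:  p_3=8·27+14=230,  q_3=8·2+1=17
a_4=1:  p_4=1·230+27=257,  q_4=1·17+2=19
a_5=1:  p_5=1·257+230=487,  q_5=1·19+17=36
fundamental: x₁=487, y₁=36  (since 237169 − 183·1296 = 1)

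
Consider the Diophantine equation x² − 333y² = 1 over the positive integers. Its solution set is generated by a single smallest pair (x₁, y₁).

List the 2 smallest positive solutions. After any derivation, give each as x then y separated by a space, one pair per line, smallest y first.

73 4
10657 584

[18; 4,36] for √333; ℓ=2 ⇒ convergent index 1
i=0: a=18 ⇒ p=18, q=1
i=1: a=4 ⇒ p=73, q=4
→ (73, 4).  Check: 73²=5329, 333·4²=5328, difference 1.
(73+4√333)^2 = 10657 + 584√333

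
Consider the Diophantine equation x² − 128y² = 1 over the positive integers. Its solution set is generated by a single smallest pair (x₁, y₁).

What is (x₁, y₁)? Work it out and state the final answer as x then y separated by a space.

577 51

[11; 3,5,3,22] for √128; ℓ=4 ⇒ convergent index 3
step 0: (11, 1)  from 11·(1,0) + (0,1)
step 1: (34, 3)  from 3·(11,1) + (1,0)
step 2: (181, 16)  from 5·(34,3) + (11,1)
step 3: (577, 51)  from 3·(181,16) + (34,3)
fundamental: x₁=577, y₁=51  (since 332929 − 128·2601 = 1)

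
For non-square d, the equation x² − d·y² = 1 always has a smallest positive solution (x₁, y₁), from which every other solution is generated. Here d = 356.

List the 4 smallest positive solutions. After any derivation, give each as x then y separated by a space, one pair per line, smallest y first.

d=356: √d = [18; 1,6,1,1,2,…,6,1,36] (ℓ=14, even), read p_13/q_13
step 0: (18, 1)  from 18·(1,0) + (0,1)
step 1: (19, 1)  from 1·(18,1) + (1,0)
step 2: (132, 7)  from 6·(19,1) + (18,1)
…
step 4: (283, 15)  from 1·(151,8) + (132,7)
step 5: (717, 38)  from 2·(283,15) + (151,8)
…
step 7: (8717, 462)  from 8·(1000,53) + (717,38)
step 8: (9717, 515)  from 1·(8717,462) + (1000,53)
step 9: (28151, 1492)  from 2·(9717,515) + (8717,462)
…
step 12: (433982, 23001)  from 6·(66019,3499) + (37868,2007)
step 13: (500001, 26500)  from 1·(433982,23001) + (66019,3499)
→ (500001, 26500).  Check: 500001²=250001000001, 356·26500²=250001000000, difference 1.
k=2:  x_2 = 500001·500001+356·26500·26500 = 500002000001,  y_2 = 500001·26500+26500·500001 = 26500053000
k=3:  x_3 = 500001·500002000001+356·26500·26500053000 = 500003000004500001,  y_3 = 500001·26500053000+26500·500002000001 = 26500106000079500
k=4:  x_4 = 500001·500003000004500001+356·26500·26500106000079500 = 500004000010000008000001,  y_4 = 500001·26500106000079500+26500·500003000004500001 = 26500159000265000106000

500001 26500
500002000001 26500053000
500003000004500001 26500106000079500
500004000010000008000001 26500159000265000106000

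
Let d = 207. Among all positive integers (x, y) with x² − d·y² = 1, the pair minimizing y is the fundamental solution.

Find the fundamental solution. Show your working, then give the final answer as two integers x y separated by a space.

1151 80

√207 → a₀=14, period (2,1,1,2,1,1,2,28); ℓ=8 even so k=7
k=0  a_k=14  p_k/q_k = 14/1
k=1  a_k=2  p_k/q_k = 29/2
k=2  a_k=1  p_k/q_k = 43/3
k=3  a_k=1  p_k/q_k = 72/5
…
k=5  a_k=1  p_k/q_k = 259/18
k=6  a_k=1  p_k/q_k = 446/31
k=7  a_k=2  p_k/q_k = 1151/80
fundamental: x₁=1151, y₁=80  (since 1324801 − 207·6400 = 1)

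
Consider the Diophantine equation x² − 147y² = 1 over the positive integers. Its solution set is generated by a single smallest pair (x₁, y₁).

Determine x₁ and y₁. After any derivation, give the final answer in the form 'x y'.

97 8

√147 → a₀=12, period (8,24); ℓ=2 even so k=1
a_0=12:  p_0=12·1+0=12,  q_0=12·0+1=1
a_1=8:  p_1=8·12+1=97,  q_1=8·1+0=8
fundamental: x₁=97, y₁=8  (since 9409 − 147·64 = 1)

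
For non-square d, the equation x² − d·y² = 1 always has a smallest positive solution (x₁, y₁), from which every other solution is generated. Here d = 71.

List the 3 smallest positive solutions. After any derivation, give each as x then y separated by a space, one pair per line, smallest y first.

3480 413
24220799 2874480
168576757560 20006380387

√71 → a₀=8, period (2,2,1,7,1,2,2,16); ℓ=8 even so k=7
step 0: (8, 1)  from 8·(1,0) + (0,1)
step 1: (17, 2)  from 2·(8,1) + (1,0)
step 2: (42, 5)  from 2·(17,2) + (8,1)
step 3: (59, 7)  from 1·(42,5) + (17,2)
step 4: (455, 54)  from 7·(59,7) + (42,5)
step 5: (514, 61)  from 1·(455,54) + (59,7)
step 6: (1483, 176)  from 2·(514,61) + (455,54)
step 7: (3480, 413)  from 2·(1483,176) + (514,61)
(x₁, y₁) = (3480, 413);  3480² − 71·413² = 1 ✓
(x_2, y_2) = (3480·3480 + 71·413·413, 3480·413 + 413·3480) = (24220799, 2874480)
(x_3, y_3) = (3480·24220799 + 71·413·2874480, 3480·2874480 + 413·24220799) = (168576757560, 20006380387)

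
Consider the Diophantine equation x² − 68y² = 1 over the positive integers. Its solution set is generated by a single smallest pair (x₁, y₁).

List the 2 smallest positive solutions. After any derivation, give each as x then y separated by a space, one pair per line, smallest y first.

33 4
2177 264

√68 → a₀=8, period (4,16); ℓ=2 even so k=1
a_0=8:  p_0=8·1+0=8,  q_0=8·0+1=1
a_1=4:  p_1=4·8+1=33,  q_1=4·1+0=4
(x₁, y₁) = (33, 4);  33² − 68·4² = 1 ✓
(x_2, y_2) = (33·33 + 68·4·4, 33·4 + 4·33) = (2177, 264)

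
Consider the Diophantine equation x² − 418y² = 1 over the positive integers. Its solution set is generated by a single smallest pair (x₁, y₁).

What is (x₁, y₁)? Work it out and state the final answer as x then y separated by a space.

33857 1656

d=418: √d = [20; 2,4,20,4,2,40] (ℓ=6, even), read p_5/q_5
i=0: a=20 ⇒ p=20, q=1
i=1: a=2 ⇒ p=41, q=2
i=2: a=4 ⇒ p=184, q=9
i=3: a=20 ⇒ p=3721, q=182
i=4: a=4 ⇒ p=15068, q=737
i=5: a=2 ⇒ p=33857, q=1656
→ (33857, 1656).  Check: 33857²=1146296449, 418·1656²=1146296448, difference 1.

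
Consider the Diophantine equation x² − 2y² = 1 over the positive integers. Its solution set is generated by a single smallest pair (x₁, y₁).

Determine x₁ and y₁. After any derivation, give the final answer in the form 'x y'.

3 2

√2 = [1; 2, …], period ℓ=1 (odd) → k=1
a_0=1:  p_0=1·1+0=1,  q_0=1·0+1=1
a_1=2:  p_1=2·1+1=3,  q_1=2·1+0=2
fundamental: x₁=3, y₁=2  (since 9 − 2·4 = 1)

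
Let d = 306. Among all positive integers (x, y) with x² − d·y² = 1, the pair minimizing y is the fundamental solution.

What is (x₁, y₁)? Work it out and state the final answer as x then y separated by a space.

[17; 2,34] for √306; ℓ=2 ⇒ convergent index 1
k=0  a_k=17  p_k/q_k = 17/1
k=1  a_k=2  p_k/q_k = 35/2
fundamental: x₁=35, y₁=2  (since 1225 − 306·4 = 1)

35 2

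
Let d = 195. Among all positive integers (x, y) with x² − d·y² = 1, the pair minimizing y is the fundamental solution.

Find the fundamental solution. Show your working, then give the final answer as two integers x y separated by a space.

14 1

√195 = [13; 1,26, …], period ℓ=2 (even) → k=1
i=0: a=13 ⇒ p=13, q=1
i=1: a=1 ⇒ p=14, q=1
fundamental: x₁=14, y₁=1  (since 196 − 195·1 = 1)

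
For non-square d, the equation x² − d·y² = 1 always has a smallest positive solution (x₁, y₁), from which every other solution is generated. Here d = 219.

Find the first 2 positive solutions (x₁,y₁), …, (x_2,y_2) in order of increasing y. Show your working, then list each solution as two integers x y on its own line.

d=219: √d = [14; 1,3,1,28] (ℓ=4, even), read p_3/q_3
k=0  a_k=14  p_k/q_k = 14/1
k=1  a_k=1  p_k/q_k = 15/1
k=2  a_k=3  p_k/q_k = 59/4
k=3  a_k=1  p_k/q_k = 74/5
→ (74, 5).  Check: 74²=5476, 219·5²=5475, difference 1.
(74+5√219)^2 = 10951 + 740√219

74 5
10951 740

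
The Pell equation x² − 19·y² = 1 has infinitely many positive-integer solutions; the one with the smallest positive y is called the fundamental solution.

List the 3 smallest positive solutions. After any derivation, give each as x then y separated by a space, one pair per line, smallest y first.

170 39
57799 13260
19651490 4508361

[4; 2,1,3,1,2,8] for √19; ℓ=6 ⇒ convergent index 5
step 0: (4, 1)  from 4·(1,0) + (0,1)
…
step 4: (61, 14)  from 1·(48,11) + (13,3)
step 5: (170, 39)  from 2·(61,14) + (48,11)
fundamental: x₁=170, y₁=39  (since 28900 − 19·1521 = 1)
(170+39√19)^2 = 57799 + 13260√19
(170+39√19)^3 = 19651490 + 4508361√19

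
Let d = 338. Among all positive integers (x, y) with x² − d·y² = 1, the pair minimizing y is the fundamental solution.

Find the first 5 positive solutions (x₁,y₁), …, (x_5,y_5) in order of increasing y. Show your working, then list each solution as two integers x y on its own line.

√338 = [18; 2,1,1,2,36, …], period ℓ=5 (odd) → k=9
k=0  a_k=18  p_k/q_k = 18/1
k=1  a_k=2  p_k/q_k = 37/2
k=2  a_k=1  p_k/q_k = 55/3
k=3  a_k=1  p_k/q_k = 92/5
k=4  a_k=2  p_k/q_k = 239/13
k=5  a_k=36  p_k/q_k = 8696/473
k=6  a_k=2  p_k/q_k = 17631/959
k=7  a_k=1  p_k/q_k = 26327/1432
k=8  a_k=1  p_k/q_k = 43958/2391
k=9  a_k=2  p_k/q_k = 114243/6214
→ (114243, 6214).  Check: 114243²=13051463049, 338·6214²=13051463048, difference 1.
n=2: (114243,6214)∘(114243,6214) = (114243·114243+338·6214·6214, 114243·6214+6214·114243) = (26102926097,1419812004)
n=3: (26102926097,1419812004)∘(114243,6214) = (114243·26102926097+338·6214·1419812004, 114243·1419812004+6214·26102926097) = (5964153172084899,324407165539730)
n=4: (5964153172084899,324407165539730)∘(114243,6214) = (114243·5964153172084899+338·6214·324407165539730, 114243·324407165539730+6214·5964153172084899) = (1362725501650887306817,74122495624090936776)
n=5: (1362725501650887306817,74122495624090936776)∘(114243,6214) = (114243·1362725501650887306817+338·6214·74122495624090936776, 114243·74122495624090936776+6214·1362725501650887306817) = (311363698964240484013304163,16935952534841634614661406)

114243 6214
26102926097 1419812004
5964153172084899 324407165539730
1362725501650887306817 74122495624090936776
311363698964240484013304163 16935952534841634614661406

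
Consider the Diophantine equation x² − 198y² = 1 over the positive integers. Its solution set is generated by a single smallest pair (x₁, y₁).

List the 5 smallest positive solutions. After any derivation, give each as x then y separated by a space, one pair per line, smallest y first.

197 14
77617 5516
30580901 2173290
12048797377 856270744
4747195585637 337368499846

[14; 14,28] for √198; ℓ=2 ⇒ convergent index 1
i=0: a=14 ⇒ p=14, q=1
i=1: a=14 ⇒ p=197, q=14
→ (197, 14).  Check: 197²=38809, 198·14²=38808, difference 1.
k=2:  x_2 = 197·197+198·14·14 = 77617,  y_2 = 197·14+14·197 = 5516
k=3:  x_3 = 197·77617+198·14·5516 = 30580901,  y_3 = 197·5516+14·77617 = 2173290
k=4:  x_4 = 197·30580901+198·14·2173290 = 12048797377,  y_4 = 197·2173290+14·30580901 = 856270744
k=5:  x_5 = 197·12048797377+198·14·856270744 = 4747195585637,  y_5 = 197·856270744+14·12048797377 = 337368499846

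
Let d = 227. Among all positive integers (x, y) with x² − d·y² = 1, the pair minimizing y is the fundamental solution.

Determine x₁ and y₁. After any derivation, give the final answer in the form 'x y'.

√227 = [15; 15,30, …], period ℓ=2 (even) → k=1
k=0  a_k=15  p_k/q_k = 15/1
k=1  a_k=15  p_k/q_k = 226/15
fundamental: x₁=226, y₁=15  (since 51076 − 227·225 = 1)

226 15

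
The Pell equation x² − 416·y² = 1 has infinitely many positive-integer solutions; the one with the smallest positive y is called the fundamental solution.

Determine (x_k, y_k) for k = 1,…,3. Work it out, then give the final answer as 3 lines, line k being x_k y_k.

5201 255
54100801 2652510
562756526801 27591408765

[20; 2,1,1,9,1,1,2,40] for √416; ℓ=8 ⇒ convergent index 7
k=0  a_k=20  p_k/q_k = 20/1
k=1  a_k=2  p_k/q_k = 41/2
k=2  a_k=1  p_k/q_k = 61/3
k=3  a_k=1  p_k/q_k = 102/5
…
k=5  a_k=1  p_k/q_k = 1081/53
k=6  a_k=1  p_k/q_k = 2060/101
k=7  a_k=2  p_k/q_k = 5201/255
(x₁, y₁) = (5201, 255);  5201² − 416·255² = 1 ✓
k=2:  x_2 = 5201·5201+416·255·255 = 54100801,  y_2 = 5201·255+255·5201 = 2652510
k=3:  x_3 = 5201·54100801+416·255·2652510 = 562756526801,  y_3 = 5201·2652510+255·54100801 = 27591408765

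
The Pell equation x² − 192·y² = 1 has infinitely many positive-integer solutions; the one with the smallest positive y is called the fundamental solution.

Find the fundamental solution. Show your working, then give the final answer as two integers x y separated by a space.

√192 → a₀=13, period (1,5,1,26); ℓ=4 even so k=3
step 0: (13, 1)  from 13·(1,0) + (0,1)
…
step 2: (83, 6)  from 5·(14,1) + (13,1)
step 3: (97, 7)  from 1·(83,6) + (14,1)
(x₁, y₁) = (97, 7);  97² − 192·7² = 1 ✓

97 7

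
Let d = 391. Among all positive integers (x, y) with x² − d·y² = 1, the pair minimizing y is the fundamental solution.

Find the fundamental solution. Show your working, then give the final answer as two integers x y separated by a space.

[19; 1,3,2,2,1,…,3,1,38] for √391; ℓ=16 ⇒ convergent index 15
step 0: (19, 1)  from 19·(1,0) + (0,1)
…
step 11: (268013, 13554)  from 1·(160266,8105) + (107747,5449)
…
step 14: (5678083, 287153)  from 3·(1660597,83980) + (696292,35213)
step 15: (7338680, 371133)  from 1·(5678083,287153) + (1660597,83980)
(x₁, y₁) = (7338680, 371133);  7338680² − 391·371133² = 1 ✓

7338680 371133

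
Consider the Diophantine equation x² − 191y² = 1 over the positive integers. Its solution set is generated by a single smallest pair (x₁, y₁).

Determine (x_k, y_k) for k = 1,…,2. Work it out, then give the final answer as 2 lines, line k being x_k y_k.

√191 → a₀=13, period (1,4,1,1,3,…,4,1,26); ℓ=16 even so k=15
i=0: a=13 ⇒ p=13, q=1
i=1: a=1 ⇒ p=14, q=1
i=2: a=4 ⇒ p=69, q=5
…
i=9: a=2 ⇒ p=83433, q=6037
i=10: a=2 ⇒ p=207083, q=14984
i=11: a=3 ⇒ p=704682, q=50989
i=12: a=1 ⇒ p=911765, q=65973
i=13: a=1 ⇒ p=1616447, q=116962
i=14: a=4 ⇒ p=7377553, q=533821
i=15: a=1 ⇒ p=8994000, q=650783
fundamental: x₁=8994000, y₁=650783  (since 80892036000000 − 191·423518513089 = 1)
n=2: (8994000,650783)∘(8994000,650783) = (8994000·8994000+191·650783·650783, 8994000·650783+650783·8994000) = (161784071999999,11706284604000)

8994000 650783
161784071999999 11706284604000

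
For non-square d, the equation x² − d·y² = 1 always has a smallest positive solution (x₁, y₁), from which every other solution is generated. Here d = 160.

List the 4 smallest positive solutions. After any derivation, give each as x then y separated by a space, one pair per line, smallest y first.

721 57
1039681 82194
1499219281 118523691
2161873163521 170911080228

√160 → a₀=12, period (1,1,1,5,1,1,1,24); ℓ=8 even so k=7
k=0  a_k=12  p_k/q_k = 12/1
…
k=6  a_k=1  p_k/q_k = 468/37
k=7  a_k=1  p_k/q_k = 721/57
(x₁, y₁) = (721, 57);  721² − 160·57² = 1 ✓
(721+57√160)^2 = 1039681 + 82194√160
(721+57√160)^3 = 1499219281 + 118523691√160
(721+57√160)^4 = 2161873163521 + 170911080228√160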